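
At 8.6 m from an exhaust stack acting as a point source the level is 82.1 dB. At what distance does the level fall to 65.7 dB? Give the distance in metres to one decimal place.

56.8 m

Point-source spreading drops the level by 20·log₁₀(r₂/r₁); inverting, r₂/r₁ = 10^(ΔL/20).
r₂ = 8.6·10^((82.1−65.7)/20) = 8.6·10^(16.4/20) = 56.82 m.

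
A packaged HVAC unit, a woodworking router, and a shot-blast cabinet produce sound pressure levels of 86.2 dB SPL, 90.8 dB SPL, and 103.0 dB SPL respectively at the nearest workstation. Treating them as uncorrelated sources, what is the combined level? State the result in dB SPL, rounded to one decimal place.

For uncorrelated sources the intensities add, so convert each level to linear form, sum, and take 10·log₁₀ of the total.
Σ 10^(L/10) = 10^(86.2/10) + 10^(90.8/10) + 10^(103.0/10) = 2.157e+10.
L_total = 10·log₁₀(2.157e+10) = 103.34 dB SPL.

103.3 dB SPL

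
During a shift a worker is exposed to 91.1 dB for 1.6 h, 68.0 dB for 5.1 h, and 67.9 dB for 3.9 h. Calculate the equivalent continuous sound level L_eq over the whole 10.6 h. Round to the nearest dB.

The energy average is taken in the linear domain: L_eq = 10·log₁₀[(Σ tᵢ·10^(Lᵢ/10))/T], T = 10.6 h.
Σ tᵢ·10^(Lᵢ/10) = 1.6·10^(91.1/10) + 5.1·10^(68.0/10) + 3.9·10^(67.9/10) = 2.117e+09.
L_eq = 10·log₁₀(2.117e+09/10.6) = 83.01 dB.

83 dB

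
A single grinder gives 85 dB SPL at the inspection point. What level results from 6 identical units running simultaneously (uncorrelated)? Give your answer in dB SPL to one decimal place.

92.8 dB SPL

With 6 equal, uncorrelated contributions the intensity is 6× that of one unit, giving a rise of 10·log₁₀ 6.
L_total = 85 + 10·log₁₀(6) = 85 + 7.782 = 92.78 dB SPL.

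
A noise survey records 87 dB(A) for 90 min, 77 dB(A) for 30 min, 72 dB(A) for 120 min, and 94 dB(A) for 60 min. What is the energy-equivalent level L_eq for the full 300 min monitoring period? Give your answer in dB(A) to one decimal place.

88.2 dB(A)

The energy average is taken in the linear domain: L_eq = 10·log₁₀[(Σ tᵢ·10^(Lᵢ/10))/T], T = 300 min.
Σ tᵢ·10^(Lᵢ/10) = 90·10^(87/10) + 30·10^(77/10) + 120·10^(72/10) + 60·10^(94/10) = 1.992e+11.
L_eq = 10·log₁₀(1.992e+11/300) = 88.22 dB(A).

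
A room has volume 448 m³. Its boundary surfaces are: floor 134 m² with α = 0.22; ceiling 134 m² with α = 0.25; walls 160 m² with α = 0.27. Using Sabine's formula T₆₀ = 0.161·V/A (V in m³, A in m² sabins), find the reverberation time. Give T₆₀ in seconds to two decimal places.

0.68 s

Total absorption A = 134·0.22 + 134·0.25 + 160·0.27 = 106.18 m² sabins.
T₆₀ = 0.161·V/A = 0.161·448/106.18 = 0.679 s.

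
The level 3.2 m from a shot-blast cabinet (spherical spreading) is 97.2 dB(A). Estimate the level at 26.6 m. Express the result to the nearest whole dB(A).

79 dB(A)

For a point source, L₂ = L₁ − 20·log₁₀(r₂/r₁).
L₂ = 97.2 − 20·log₁₀(26.6/3.2) = 97.2 − 18.395 = 78.81 dB(A).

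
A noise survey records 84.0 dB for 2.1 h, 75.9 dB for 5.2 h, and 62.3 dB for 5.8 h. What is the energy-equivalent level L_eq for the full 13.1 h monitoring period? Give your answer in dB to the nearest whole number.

Weight each interval's intensity by its duration and average over T = 13.1 h:
Σ tᵢ·10^(Lᵢ/10) = 2.1·10^(84.0/10) + 5.2·10^(75.9/10) + 5.8·10^(62.3/10) = 7.396e+08.
L_eq = 10·log₁₀(7.396e+08/13.1) = 77.52 dB.

78 dB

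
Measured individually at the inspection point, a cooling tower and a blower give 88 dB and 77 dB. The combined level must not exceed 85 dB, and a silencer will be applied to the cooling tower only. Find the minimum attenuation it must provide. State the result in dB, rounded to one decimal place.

The untreated sources together contribute 10^(77/10) = 5.012e+07, i.e. 77.00 dB.
The limit corresponds to 10^(85/10) = 3.162e+08; subtracting the fixed part leaves 2.661e+08 for the cooling tower, i.e. 84.25 dB.
Required insertion loss = 88 − 84.25 = 3.75 dB.

3.7 dB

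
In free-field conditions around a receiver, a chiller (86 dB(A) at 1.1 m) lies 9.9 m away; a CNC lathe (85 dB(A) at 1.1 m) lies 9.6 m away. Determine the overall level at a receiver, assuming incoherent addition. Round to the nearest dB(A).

Apply inverse-square spreading to bring every level to the receiver, then sum 10^(L/10).
chiller: 86 − 20·log₁₀(9.9/1.1) = 86 − 19.08 = 66.92 dB(A).
CNC lathe: 85 − 20·log₁₀(9.6/1.1) = 85 − 18.82 = 66.18 dB(A).
Σ 10^(L/10) = 9.067e+06 → L_total = 10·log₁₀(9.067e+06) = 69.57 dB(A).

70 dB(A)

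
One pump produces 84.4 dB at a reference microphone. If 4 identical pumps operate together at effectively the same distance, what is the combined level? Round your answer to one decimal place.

L_total = L₁ + 10·log₁₀ N for N identical incoherent sources.
L_total = 84.4 + 10·log₁₀(4) = 84.4 + 6.021 = 90.42 dB.

90.4 dB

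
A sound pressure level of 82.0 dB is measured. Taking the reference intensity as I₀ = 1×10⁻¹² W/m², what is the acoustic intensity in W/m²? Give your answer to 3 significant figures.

L = 10·log₁₀(I/I₀) ⇒ I = I₀·10^(L/10) = 10⁻¹² × 10^8.20.

0.000158 W/m²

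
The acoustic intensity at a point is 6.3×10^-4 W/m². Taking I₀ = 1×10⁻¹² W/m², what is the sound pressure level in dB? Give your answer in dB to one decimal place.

88.0 dB

Dividing by I₀ shifts the exponent by 12: I/I₀ = 6.3×10^8.
L = 10·(0.7993 + 8) = 87.99 dB.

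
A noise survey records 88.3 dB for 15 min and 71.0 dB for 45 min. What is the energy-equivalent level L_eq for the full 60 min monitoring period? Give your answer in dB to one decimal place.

L_eq = 10·log₁₀[(1/T)·Σ tᵢ·10^(Lᵢ/10)] with T = 60 min.
Σ tᵢ·10^(Lᵢ/10) = 15·10^(88.3/10) + 45·10^(71.0/10) = 1.071e+10.
L_eq = 10·log₁₀(1.071e+10/60) = 82.52 dB.

82.5 dB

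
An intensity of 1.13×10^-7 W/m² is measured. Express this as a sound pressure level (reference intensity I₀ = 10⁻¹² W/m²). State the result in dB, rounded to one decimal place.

50.5 dB

I/I₀ = 1.13×10^-7/10⁻¹² = 1.13×10^5, and L = 10·log₁₀(I/I₀).
L = 10·(0.0531 + 5) = 50.53 dB.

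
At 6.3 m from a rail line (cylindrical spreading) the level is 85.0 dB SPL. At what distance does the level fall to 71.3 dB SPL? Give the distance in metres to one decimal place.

147.7 m

Line-source spreading drops the level by 10·log₁₀(r₂/r₁); inverting, r₂/r₁ = 10^(ΔL/10).
r₂ = 6.3·10^((85.0−71.3)/10) = 6.3·10^(13.7/10) = 147.69 m.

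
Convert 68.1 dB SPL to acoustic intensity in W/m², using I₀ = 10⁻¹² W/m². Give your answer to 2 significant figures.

L = 10·log₁₀(I/I₀) ⇒ I = I₀·10^(L/10) = 10⁻¹² × 10^6.81.

6.5e-06 W/m²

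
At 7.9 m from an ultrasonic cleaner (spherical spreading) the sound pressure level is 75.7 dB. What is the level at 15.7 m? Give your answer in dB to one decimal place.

For a point source, L₂ = L₁ − 20·log₁₀(r₂/r₁).
L₂ = 75.7 − 20·log₁₀(15.7/7.9) = 75.7 − 5.965 = 69.73 dB.

69.7 dB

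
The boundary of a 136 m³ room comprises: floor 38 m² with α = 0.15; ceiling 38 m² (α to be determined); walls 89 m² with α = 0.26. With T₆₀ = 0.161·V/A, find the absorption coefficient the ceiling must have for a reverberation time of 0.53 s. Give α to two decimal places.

From T₆₀ = 0.161·V/A, the target T₆₀ = 0.53 s needs A = 0.161·136/0.53 = 41.31 m².
Absorption from the other surfaces = 38·0.15 + 89·0.26 = 28.84 m², so the ceiling must supply 12.47 m² over 38 m².
α = 12.47/38 = 0.328.

0.33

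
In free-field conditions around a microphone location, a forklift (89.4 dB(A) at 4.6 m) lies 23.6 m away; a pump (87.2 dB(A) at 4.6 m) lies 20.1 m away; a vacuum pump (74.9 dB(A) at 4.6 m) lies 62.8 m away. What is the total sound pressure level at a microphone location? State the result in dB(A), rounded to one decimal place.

77.8 dB(A)

Propagate each source to the receiver with L = L_ref − 20·log₁₀(r/r_ref), then add intensities.
forklift: 89.4 − 20·log₁₀(23.6/4.6) = 89.4 − 14.20 = 75.20 dB(A).
pump: 87.2 − 20·log₁₀(20.1/4.6) = 87.2 − 12.81 = 74.39 dB(A).
vacuum pump: 74.9 − 20·log₁₀(62.8/4.6) = 74.9 − 22.70 = 52.20 dB(A).
Σ 10^(L/10) = 6.074e+07 → L_total = 10·log₁₀(6.074e+07) = 77.83 dB(A).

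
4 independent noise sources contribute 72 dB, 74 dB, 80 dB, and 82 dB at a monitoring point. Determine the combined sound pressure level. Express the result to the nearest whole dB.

Incoherent sources combine by intensity addition: L_total = 10·log₁₀(Σ 10^(L_i/10)).
Σ 10^(L/10) = 10^(72/10) + 10^(74/10) + 10^(80/10) + 10^(82/10) = 2.995e+08.
L_total = 10·log₁₀(2.995e+08) = 84.76 dB.

85 dB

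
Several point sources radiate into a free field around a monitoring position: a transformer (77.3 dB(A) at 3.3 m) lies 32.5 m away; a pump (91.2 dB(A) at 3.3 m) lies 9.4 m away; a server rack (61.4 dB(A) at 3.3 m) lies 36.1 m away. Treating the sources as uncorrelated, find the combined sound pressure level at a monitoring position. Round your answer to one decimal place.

First find each source's level at the receiver (point-source: −20·log₁₀(r/r_ref)), then combine on an intensity basis.
transformer: 77.3 − 20·log₁₀(32.5/3.3) = 77.3 − 19.87 = 57.43 dB(A).
pump: 91.2 − 20·log₁₀(9.4/3.3) = 91.2 − 9.09 = 82.11 dB(A).
server rack: 61.4 − 20·log₁₀(36.1/3.3) = 61.4 − 20.78 = 40.62 dB(A).
Σ 10^(L/10) = 1.630e+08 → L_total = 10·log₁₀(1.630e+08) = 82.12 dB(A).

82.1 dB(A)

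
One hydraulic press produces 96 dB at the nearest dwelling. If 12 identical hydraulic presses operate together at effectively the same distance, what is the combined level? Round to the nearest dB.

107 dB

L_total = L₁ + 10·log₁₀ N for N identical incoherent sources.
L_total = 96 + 10·log₁₀(12) = 96 + 10.792 = 106.79 dB.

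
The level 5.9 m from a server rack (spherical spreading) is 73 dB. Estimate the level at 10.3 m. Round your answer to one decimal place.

68.2 dB

For a point source, L₂ = L₁ − 20·log₁₀(r₂/r₁).
L₂ = 73 − 20·log₁₀(10.3/5.9) = 73 − 4.840 = 68.16 dB.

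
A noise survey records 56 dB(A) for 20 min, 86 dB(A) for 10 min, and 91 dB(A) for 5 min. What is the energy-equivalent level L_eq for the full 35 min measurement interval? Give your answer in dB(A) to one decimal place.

Weight each interval's intensity by its duration and average over T = 35 min:
Σ tᵢ·10^(Lᵢ/10) = 20·10^(56/10) + 10·10^(86/10) + 5·10^(91/10) = 1.028e+10.
L_eq = 10·log₁₀(1.028e+10/35) = 84.68 dB(A).

84.7 dB(A)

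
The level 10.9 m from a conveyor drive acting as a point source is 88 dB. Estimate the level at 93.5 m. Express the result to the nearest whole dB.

69 dB

Spherical spreading from a point source gives a 20·log₁₀(r₂/r₁) drop.
L₂ = 88 − 20·log₁₀(93.5/10.9) = 88 − 18.668 = 69.33 dB.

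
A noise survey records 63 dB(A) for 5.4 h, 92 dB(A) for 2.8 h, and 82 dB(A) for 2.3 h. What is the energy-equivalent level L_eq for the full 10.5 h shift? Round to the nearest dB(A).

L_eq = 10·log₁₀[(1/T)·Σ tᵢ·10^(Lᵢ/10)] with T = 10.5 h.
Σ tᵢ·10^(Lᵢ/10) = 5.4·10^(63/10) + 2.8·10^(92/10) + 2.3·10^(82/10) = 4.813e+09.
L_eq = 10·log₁₀(4.813e+09/10.5) = 86.61 dB(A).

87 dB(A)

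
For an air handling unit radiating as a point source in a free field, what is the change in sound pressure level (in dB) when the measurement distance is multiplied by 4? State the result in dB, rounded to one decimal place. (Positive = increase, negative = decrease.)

-12.0 dB

With spherical spreading the level changes by −20·log₁₀(r₂/r₁).
ΔL = −20·log₁₀(4) = -12.04 dB.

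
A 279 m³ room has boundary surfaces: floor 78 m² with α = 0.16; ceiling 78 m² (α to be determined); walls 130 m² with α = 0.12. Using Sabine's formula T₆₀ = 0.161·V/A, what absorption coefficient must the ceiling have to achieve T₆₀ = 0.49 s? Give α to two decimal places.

A = 0.161·V/T₆₀ = 0.161·279/0.49 = 91.67 m² sabins.
Absorption from the other surfaces = 78·0.16 + 130·0.12 = 28.08 m², so the ceiling must supply 63.59 m² over 78 m².
α = 63.59/78 = 0.815.

0.82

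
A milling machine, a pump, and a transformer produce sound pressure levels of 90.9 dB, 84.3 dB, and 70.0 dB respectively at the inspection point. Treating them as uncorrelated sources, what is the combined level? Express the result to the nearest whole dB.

92 dB

Incoherent sources combine by intensity addition: L_total = 10·log₁₀(Σ 10^(L_i/10)).
Σ 10^(L/10) = 10^(90.9/10) + 10^(84.3/10) + 10^(70.0/10) = 1.509e+09.
L_total = 10·log₁₀(1.509e+09) = 91.79 dB.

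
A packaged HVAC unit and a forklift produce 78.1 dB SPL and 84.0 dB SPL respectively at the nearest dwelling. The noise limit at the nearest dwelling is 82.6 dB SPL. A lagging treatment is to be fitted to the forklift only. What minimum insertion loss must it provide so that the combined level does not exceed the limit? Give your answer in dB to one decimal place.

The untreated sources together contribute 10^(78.1/10) = 6.457e+07, i.e. 78.10 dB SPL.
The limit corresponds to 10^(82.6/10) = 1.820e+08; subtracting the fixed part leaves 1.174e+08 for the forklift, i.e. 80.70 dB SPL.
Required insertion loss = 84.0 − 80.70 = 3.30 dB.

3.3 dB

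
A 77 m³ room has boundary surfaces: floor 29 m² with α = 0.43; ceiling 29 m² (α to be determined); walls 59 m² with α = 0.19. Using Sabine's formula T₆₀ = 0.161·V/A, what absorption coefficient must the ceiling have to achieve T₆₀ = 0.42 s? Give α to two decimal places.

0.20

A = 0.161·V/T₆₀ = 0.161·77/0.42 = 29.52 m² sabins.
Absorption from the other surfaces = 29·0.43 + 59·0.19 = 23.68 m², so the ceiling must supply 5.84 m² over 29 m².
α = 5.84/29 = 0.201.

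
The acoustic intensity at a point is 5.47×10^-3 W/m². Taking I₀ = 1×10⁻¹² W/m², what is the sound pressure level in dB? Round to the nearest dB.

97 dB

L = 10·log₁₀(I/I₀) = 10·log₁₀(5.47×10^-3/10⁻¹²) = 10·log₁₀(5.47×10^9).
L = 10·(0.7380 + 9) = 97.38 dB.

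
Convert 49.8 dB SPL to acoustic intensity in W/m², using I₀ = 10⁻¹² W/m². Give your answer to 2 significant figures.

9.5e-08 W/m²

I = I₀·10^(L/10) = 10⁻¹² × 10^(49.8/10) = 10^(-7.020).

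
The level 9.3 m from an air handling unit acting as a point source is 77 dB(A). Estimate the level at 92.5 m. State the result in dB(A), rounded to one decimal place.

Spherical spreading from a point source gives a 20·log₁₀(r₂/r₁) drop.
L₂ = 77 − 20·log₁₀(92.5/9.3) = 77 − 19.953 = 57.05 dB(A).

57.0 dB(A)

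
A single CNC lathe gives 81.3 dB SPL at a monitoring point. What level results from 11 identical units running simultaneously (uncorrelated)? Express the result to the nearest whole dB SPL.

92 dB SPL

With 11 equal, uncorrelated contributions the intensity is 11× that of one unit, giving a rise of 10·log₁₀ 11.
L_total = 81.3 + 10·log₁₀(11) = 81.3 + 10.414 = 91.71 dB SPL.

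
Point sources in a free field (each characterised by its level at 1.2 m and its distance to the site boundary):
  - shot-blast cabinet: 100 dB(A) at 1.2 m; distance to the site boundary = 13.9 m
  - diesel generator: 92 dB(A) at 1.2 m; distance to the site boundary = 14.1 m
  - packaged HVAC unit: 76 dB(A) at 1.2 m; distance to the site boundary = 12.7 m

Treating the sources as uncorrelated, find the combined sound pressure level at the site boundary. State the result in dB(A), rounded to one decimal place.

79.4 dB(A)

First find each source's level at the receiver (point-source: −20·log₁₀(r/r_ref)), then combine on an intensity basis.
shot-blast cabinet: 100 − 20·log₁₀(13.9/1.2) = 100 − 21.28 = 78.72 dB(A).
diesel generator: 92 − 20·log₁₀(14.1/1.2) = 92 − 21.40 = 70.60 dB(A).
packaged HVAC unit: 76 − 20·log₁₀(12.7/1.2) = 76 − 20.49 = 55.51 dB(A).
Σ 10^(L/10) = 8.637e+07 → L_total = 10·log₁₀(8.637e+07) = 79.36 dB(A).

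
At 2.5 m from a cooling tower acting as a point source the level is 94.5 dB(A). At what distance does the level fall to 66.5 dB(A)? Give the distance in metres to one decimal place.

62.8 m

The 28.0 dB drop corresponds to a distance ratio of 10^(28.0/20) for a point source.
r₂ = 2.5·10^((94.5−66.5)/20) = 2.5·10^(28.0/20) = 62.80 m.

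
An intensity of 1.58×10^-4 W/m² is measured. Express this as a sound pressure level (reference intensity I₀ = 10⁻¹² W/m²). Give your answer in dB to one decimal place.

82.0 dB

I/I₀ = 1.58×10^-4/10⁻¹² = 1.58×10^8, and L = 10·log₁₀(I/I₀).
L = 10·(0.1987 + 8) = 81.99 dB.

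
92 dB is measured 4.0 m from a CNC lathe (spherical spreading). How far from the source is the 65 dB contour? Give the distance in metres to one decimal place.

89.5 m

Point-source spreading drops the level by 20·log₁₀(r₂/r₁); inverting, r₂/r₁ = 10^(ΔL/20).
r₂ = 4.0·10^((92−65)/20) = 4.0·10^(27.0/20) = 89.55 m.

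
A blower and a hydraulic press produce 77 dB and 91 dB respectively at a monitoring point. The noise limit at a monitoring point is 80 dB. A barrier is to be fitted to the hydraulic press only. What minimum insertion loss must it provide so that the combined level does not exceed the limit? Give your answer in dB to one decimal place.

14.0 dB

Everything except the hydraulic press sums to 10^(77/10) = 5.012e+07 in linear terms, 77.00 dB.
To meet 80 dB overall, the treated hydraulic press may contribute at most 10^(80/10) − 5.012e+07 = 4.988e+07, i.e. 76.98 dB.
Required insertion loss = 91 − 76.98 = 14.02 dB.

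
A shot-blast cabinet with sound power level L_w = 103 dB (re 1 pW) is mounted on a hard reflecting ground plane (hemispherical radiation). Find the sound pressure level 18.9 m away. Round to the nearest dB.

69 dB

L_p = L_w − 10·log₁₀(2π·r²) with r = 18.9 m.
2π·r² = 2244 m², 10·log₁₀ of that is 33.511 dB.
L_p = 103 − 33.511 = 69.49 dB.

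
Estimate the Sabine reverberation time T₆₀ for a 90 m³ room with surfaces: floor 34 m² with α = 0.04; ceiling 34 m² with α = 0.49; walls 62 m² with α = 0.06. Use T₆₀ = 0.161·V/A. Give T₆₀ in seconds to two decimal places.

Total absorption A = 34·0.04 + 34·0.49 + 62·0.06 = 21.74 m² sabins.
T₆₀ = 0.161 × 90 / 21.74 = 0.667 s.

0.67 s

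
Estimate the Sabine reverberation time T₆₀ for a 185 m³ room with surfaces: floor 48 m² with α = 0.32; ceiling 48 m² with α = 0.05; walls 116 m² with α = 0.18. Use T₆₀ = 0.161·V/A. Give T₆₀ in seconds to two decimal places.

Total absorption A = 48·0.32 + 48·0.05 + 116·0.18 = 38.64 m² sabins.
T₆₀ = 0.161 × 185 / 38.64 = 0.771 s.

0.77 s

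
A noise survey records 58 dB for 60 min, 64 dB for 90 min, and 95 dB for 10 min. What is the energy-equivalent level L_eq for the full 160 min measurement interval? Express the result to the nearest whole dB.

The energy average is taken in the linear domain: L_eq = 10·log₁₀[(Σ tᵢ·10^(Lᵢ/10))/T], T = 160 min.
Σ tᵢ·10^(Lᵢ/10) = 60·10^(58/10) + 90·10^(64/10) + 10·10^(95/10) = 3.189e+10.
L_eq = 10·log₁₀(3.189e+10/160) = 82.99 dB.

83 dB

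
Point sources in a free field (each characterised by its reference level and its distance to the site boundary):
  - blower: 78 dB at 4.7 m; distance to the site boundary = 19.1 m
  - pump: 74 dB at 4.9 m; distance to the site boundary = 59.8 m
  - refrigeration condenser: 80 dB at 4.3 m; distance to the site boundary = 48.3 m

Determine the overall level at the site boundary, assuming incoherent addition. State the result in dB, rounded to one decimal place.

Apply inverse-square spreading to bring every level to the receiver, then sum 10^(L/10).
blower: 78 − 20·log₁₀(19.1/4.7) = 78 − 12.18 = 65.82 dB.
pump: 74 − 20·log₁₀(59.8/4.9) = 74 − 21.73 = 52.27 dB.
refrigeration condenser: 80 − 20·log₁₀(48.3/4.3) = 80 − 21.01 = 58.99 dB.
Σ 10^(L/10) = 4.782e+06 → L_total = 10·log₁₀(4.782e+06) = 66.80 dB.

66.8 dB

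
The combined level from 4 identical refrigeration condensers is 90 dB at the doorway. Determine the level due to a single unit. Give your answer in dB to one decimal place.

4 equal contributions raise the level by 10·log₁₀ 4 = 6.021 dB, so each unit alone gives 90 − 6.021.

84.0 dB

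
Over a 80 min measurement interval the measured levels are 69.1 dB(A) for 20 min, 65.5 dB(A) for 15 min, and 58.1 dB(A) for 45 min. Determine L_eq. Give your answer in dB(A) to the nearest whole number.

65 dB(A)

L_eq = 10·log₁₀[(1/T)·Σ tᵢ·10^(Lᵢ/10)] with T = 80 min.
Σ tᵢ·10^(Lᵢ/10) = 20·10^(69.1/10) + 15·10^(65.5/10) + 45·10^(58.1/10) = 2.448e+08.
L_eq = 10·log₁₀(2.448e+08/80) = 64.86 dB(A).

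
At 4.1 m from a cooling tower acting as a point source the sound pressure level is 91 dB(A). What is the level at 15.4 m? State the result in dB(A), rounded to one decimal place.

Point-source attenuation: ΔL = 20·log₁₀(r₂/r₁) = 20·log₁₀(15.4/4.1) = 11.495 dB.
L₂ = 91 − 20·log₁₀(15.4/4.1) = 91 − 11.495 = 79.51 dB(A).

79.5 dB(A)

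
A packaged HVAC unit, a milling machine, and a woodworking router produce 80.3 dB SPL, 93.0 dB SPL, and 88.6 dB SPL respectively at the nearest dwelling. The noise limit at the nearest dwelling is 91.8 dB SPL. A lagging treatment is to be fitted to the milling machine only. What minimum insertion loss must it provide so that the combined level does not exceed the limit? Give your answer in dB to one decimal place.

Fixed contribution from the other sources: Σ 10^(L/10) = 10^(80.3/10) + 10^(88.6/10) = 8.316e+08 (89.20 dB SPL).
The limit corresponds to 10^(91.8/10) = 1.514e+09; subtracting the fixed part leaves 6.820e+08 for the milling machine, i.e. 88.34 dB SPL.
Required insertion loss = 93.0 − 88.34 = 4.66 dB.

4.7 dB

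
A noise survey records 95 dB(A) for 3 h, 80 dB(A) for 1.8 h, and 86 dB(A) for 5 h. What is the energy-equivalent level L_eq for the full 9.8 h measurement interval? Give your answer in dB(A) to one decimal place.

90.8 dB(A)

Weight each interval's intensity by its duration and average over T = 9.8 h:
Σ tᵢ·10^(Lᵢ/10) = 3·10^(95/10) + 1.8·10^(80/10) + 5·10^(86/10) = 1.166e+10.
L_eq = 10·log₁₀(1.166e+10/9.8) = 90.75 dB(A).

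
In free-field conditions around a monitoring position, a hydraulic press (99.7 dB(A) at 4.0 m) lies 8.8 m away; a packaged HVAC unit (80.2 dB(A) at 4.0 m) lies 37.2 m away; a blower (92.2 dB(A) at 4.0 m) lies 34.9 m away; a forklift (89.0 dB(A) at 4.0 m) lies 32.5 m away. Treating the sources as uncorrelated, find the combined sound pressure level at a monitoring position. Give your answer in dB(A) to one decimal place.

Apply inverse-square spreading to bring every level to the receiver, then sum 10^(L/10).
hydraulic press: 99.7 − 20·log₁₀(8.8/4.0) = 99.7 − 6.85 = 92.85 dB(A).
packaged HVAC unit: 80.2 − 20·log₁₀(37.2/4.0) = 80.2 − 19.37 = 60.83 dB(A).
blower: 92.2 − 20·log₁₀(34.9/4.0) = 92.2 − 18.82 = 73.38 dB(A).
forklift: 89.0 − 20·log₁₀(32.5/4.0) = 89.0 − 18.20 = 70.80 dB(A).
Σ 10^(L/10) = 1.963e+09 → L_total = 10·log₁₀(1.963e+09) = 92.93 dB(A).

92.9 dB(A)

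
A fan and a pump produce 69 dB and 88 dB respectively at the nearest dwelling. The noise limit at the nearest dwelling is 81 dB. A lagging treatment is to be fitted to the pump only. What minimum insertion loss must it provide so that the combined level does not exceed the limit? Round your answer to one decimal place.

7.3 dB

The untreated sources together contribute 10^(69/10) = 7.943e+06, i.e. 69.00 dB.
The limit corresponds to 10^(81/10) = 1.259e+08; subtracting the fixed part leaves 1.179e+08 for the pump, i.e. 80.72 dB.
So the pump must be reduced from 88 to 80.72 dB: IL = 7.28 dB.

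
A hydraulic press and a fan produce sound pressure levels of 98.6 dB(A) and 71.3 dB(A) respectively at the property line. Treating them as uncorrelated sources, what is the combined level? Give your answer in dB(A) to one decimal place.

For uncorrelated sources the intensities add, so convert each level to linear form, sum, and take 10·log₁₀ of the total.
Σ 10^(L/10) = 10^(98.6/10) + 10^(71.3/10) = 7.258e+09.
L_total = 10·log₁₀(7.258e+09) = 98.61 dB(A).

98.6 dB(A)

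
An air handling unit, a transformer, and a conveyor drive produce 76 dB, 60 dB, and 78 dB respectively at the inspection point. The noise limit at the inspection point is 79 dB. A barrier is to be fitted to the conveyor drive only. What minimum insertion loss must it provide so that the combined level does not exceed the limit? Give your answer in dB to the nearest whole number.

Everything except the conveyor drive sums to 10^(76/10) + 10^(60/10) = 4.081e+07 in linear terms, 76.11 dB.
To meet 79 dB overall, the treated conveyor drive may contribute at most 10^(79/10) − 4.081e+07 = 3.862e+07, i.e. 75.87 dB.
Required insertion loss = 78 − 75.87 = 2.13 dB.

2 dB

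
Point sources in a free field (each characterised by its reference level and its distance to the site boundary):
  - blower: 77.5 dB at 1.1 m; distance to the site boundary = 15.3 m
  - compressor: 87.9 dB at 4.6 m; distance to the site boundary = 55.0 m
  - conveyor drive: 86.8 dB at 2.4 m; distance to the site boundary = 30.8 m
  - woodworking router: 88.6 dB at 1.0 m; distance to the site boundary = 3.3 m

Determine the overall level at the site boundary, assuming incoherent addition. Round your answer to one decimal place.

78.7 dB

Propagate each source to the receiver with L = L_ref − 20·log₁₀(r/r_ref), then add intensities.
blower: 77.5 − 20·log₁₀(15.3/1.1) = 77.5 − 22.87 = 54.63 dB.
compressor: 87.9 − 20·log₁₀(55.0/4.6) = 87.9 − 21.55 = 66.35 dB.
conveyor drive: 86.8 − 20·log₁₀(30.8/2.4) = 86.8 − 22.17 = 64.63 dB.
woodworking router: 88.6 − 20·log₁₀(3.3/1.0) = 88.6 − 10.37 = 78.23 dB.
Σ 10^(L/10) = 7.403e+07 → L_total = 10·log₁₀(7.403e+07) = 78.69 dB.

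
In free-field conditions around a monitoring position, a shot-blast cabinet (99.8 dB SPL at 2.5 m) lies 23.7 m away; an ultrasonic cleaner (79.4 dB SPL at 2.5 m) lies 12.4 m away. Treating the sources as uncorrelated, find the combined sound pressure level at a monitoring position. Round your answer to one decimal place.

First find each source's level at the receiver (point-source: −20·log₁₀(r/r_ref)), then combine on an intensity basis.
shot-blast cabinet: 99.8 − 20·log₁₀(23.7/2.5) = 99.8 − 19.54 = 80.26 dB SPL.
ultrasonic cleaner: 79.4 − 20·log₁₀(12.4/2.5) = 79.4 − 13.91 = 65.49 dB SPL.
Σ 10^(L/10) = 1.098e+08 → L_total = 10·log₁₀(1.098e+08) = 80.41 dB SPL.

80.4 dB SPL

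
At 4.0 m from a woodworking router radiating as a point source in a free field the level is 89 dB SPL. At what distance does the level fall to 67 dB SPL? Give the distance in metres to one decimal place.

50.4 m

Point-source spreading drops the level by 20·log₁₀(r₂/r₁); inverting, r₂/r₁ = 10^(ΔL/20).
r₂ = 4.0·10^((89−67)/20) = 4.0·10^(22.0/20) = 50.36 m.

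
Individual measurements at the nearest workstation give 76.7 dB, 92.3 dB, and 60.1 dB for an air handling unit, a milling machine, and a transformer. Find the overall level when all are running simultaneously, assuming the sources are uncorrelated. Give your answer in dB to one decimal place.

For uncorrelated sources the intensities add, so convert each level to linear form, sum, and take 10·log₁₀ of the total.
Σ 10^(L/10) = 10^(76.7/10) + 10^(92.3/10) + 10^(60.1/10) = 1.746e+09.
L_total = 10·log₁₀(1.746e+09) = 92.42 dB.

92.4 dB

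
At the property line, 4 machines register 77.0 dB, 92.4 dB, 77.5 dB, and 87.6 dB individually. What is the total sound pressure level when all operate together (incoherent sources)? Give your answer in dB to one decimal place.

93.8 dB

Incoherent sources combine by intensity addition: L_total = 10·log₁₀(Σ 10^(L_i/10)).
Σ 10^(L/10) = 10^(77.0/10) + 10^(92.4/10) + 10^(77.5/10) + 10^(87.6/10) = 2.420e+09.
L_total = 10·log₁₀(2.420e+09) = 93.84 dB.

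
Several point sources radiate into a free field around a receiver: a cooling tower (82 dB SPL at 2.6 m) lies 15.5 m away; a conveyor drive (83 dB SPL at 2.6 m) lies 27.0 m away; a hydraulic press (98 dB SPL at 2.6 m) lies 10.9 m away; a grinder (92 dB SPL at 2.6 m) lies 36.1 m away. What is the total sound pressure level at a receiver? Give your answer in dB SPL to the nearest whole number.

Propagate each source to the receiver with L = L_ref − 20·log₁₀(r/r_ref), then add intensities.
cooling tower: 82 − 20·log₁₀(15.5/2.6) = 82 − 15.51 = 66.49 dB SPL.
conveyor drive: 83 − 20·log₁₀(27.0/2.6) = 83 − 20.33 = 62.67 dB SPL.
hydraulic press: 98 − 20·log₁₀(10.9/2.6) = 98 − 12.45 = 85.55 dB SPL.
grinder: 92 − 20·log₁₀(36.1/2.6) = 92 − 22.85 = 69.15 dB SPL.
Σ 10^(L/10) = 3.735e+08 → L_total = 10·log₁₀(3.735e+08) = 85.72 dB SPL.

86 dB SPL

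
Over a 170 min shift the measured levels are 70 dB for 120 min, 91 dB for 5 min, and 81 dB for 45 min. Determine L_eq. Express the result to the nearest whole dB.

79 dB

The energy average is taken in the linear domain: L_eq = 10·log₁₀[(Σ tᵢ·10^(Lᵢ/10))/T], T = 170 min.
Σ tᵢ·10^(Lᵢ/10) = 120·10^(70/10) + 5·10^(91/10) + 45·10^(81/10) = 1.316e+10.
L_eq = 10·log₁₀(1.316e+10/170) = 78.89 dB.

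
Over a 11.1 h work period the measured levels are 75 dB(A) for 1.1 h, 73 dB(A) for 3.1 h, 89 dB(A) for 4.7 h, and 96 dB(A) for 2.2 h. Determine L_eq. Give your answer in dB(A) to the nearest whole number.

91 dB(A)

L_eq = 10·log₁₀[(1/T)·Σ tᵢ·10^(Lᵢ/10)] with T = 11.1 h.
Σ tᵢ·10^(Lᵢ/10) = 1.1·10^(75/10) + 3.1·10^(73/10) + 4.7·10^(89/10) + 2.2·10^(96/10) = 1.259e+10.
L_eq = 10·log₁₀(1.259e+10/11.1) = 90.55 dB(A).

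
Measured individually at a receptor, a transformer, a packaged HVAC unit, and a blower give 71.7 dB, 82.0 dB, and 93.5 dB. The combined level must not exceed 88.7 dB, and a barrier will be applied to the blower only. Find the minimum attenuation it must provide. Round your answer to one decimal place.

Everything except the blower sums to 10^(71.7/10) + 10^(82.0/10) = 1.733e+08 in linear terms, 82.39 dB.
To meet 88.7 dB overall, the treated blower may contribute at most 10^(88.7/10) − 1.733e+08 = 5.680e+08, i.e. 87.54 dB.
Required insertion loss = 93.5 − 87.54 = 5.96 dB.

6.0 dB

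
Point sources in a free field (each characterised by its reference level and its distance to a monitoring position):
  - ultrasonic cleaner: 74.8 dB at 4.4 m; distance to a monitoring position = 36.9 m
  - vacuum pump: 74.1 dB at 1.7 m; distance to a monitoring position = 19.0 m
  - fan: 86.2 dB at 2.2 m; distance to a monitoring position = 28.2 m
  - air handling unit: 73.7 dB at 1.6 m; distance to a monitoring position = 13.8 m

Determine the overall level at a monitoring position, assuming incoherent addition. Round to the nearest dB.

Propagate each source to the receiver with L = L_ref − 20·log₁₀(r/r_ref), then add intensities.
ultrasonic cleaner: 74.8 − 20·log₁₀(36.9/4.4) = 74.8 − 18.47 = 56.33 dB.
vacuum pump: 74.1 − 20·log₁₀(19.0/1.7) = 74.1 − 20.97 = 53.13 dB.
fan: 86.2 − 20·log₁₀(28.2/2.2) = 86.2 − 22.16 = 64.04 dB.
air handling unit: 73.7 − 20·log₁₀(13.8/1.6) = 73.7 − 18.72 = 54.98 dB.
Σ 10^(L/10) = 3.487e+06 → L_total = 10·log₁₀(3.487e+06) = 65.43 dB.

65 dB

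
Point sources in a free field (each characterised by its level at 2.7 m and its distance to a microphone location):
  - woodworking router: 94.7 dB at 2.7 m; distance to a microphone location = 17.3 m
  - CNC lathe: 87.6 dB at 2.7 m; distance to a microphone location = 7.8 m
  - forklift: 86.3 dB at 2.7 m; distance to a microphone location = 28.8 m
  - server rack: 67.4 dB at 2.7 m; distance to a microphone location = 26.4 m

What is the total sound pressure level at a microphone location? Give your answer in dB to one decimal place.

First find each source's level at the receiver (point-source: −20·log₁₀(r/r_ref)), then combine on an intensity basis.
woodworking router: 94.7 − 20·log₁₀(17.3/2.7) = 94.7 − 16.13 = 78.57 dB.
CNC lathe: 87.6 − 20·log₁₀(7.8/2.7) = 87.6 − 9.21 = 78.39 dB.
forklift: 86.3 − 20·log₁₀(28.8/2.7) = 86.3 − 20.56 = 65.74 dB.
server rack: 67.4 − 20·log₁₀(26.4/2.7) = 67.4 − 19.80 = 47.60 dB.
Σ 10^(L/10) = 1.446e+08 → L_total = 10·log₁₀(1.446e+08) = 81.60 dB.

81.6 dB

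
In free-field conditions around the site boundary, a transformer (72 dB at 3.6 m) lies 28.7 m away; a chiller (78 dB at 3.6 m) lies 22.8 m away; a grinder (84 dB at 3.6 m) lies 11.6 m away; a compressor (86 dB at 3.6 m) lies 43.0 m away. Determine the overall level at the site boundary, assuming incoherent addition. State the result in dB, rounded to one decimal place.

Propagate each source to the receiver with L = L_ref − 20·log₁₀(r/r_ref), then add intensities.
transformer: 72 − 20·log₁₀(28.7/3.6) = 72 − 18.03 = 53.97 dB.
chiller: 78 − 20·log₁₀(22.8/3.6) = 78 − 16.03 = 61.97 dB.
grinder: 84 − 20·log₁₀(11.6/3.6) = 84 − 10.16 = 73.84 dB.
compressor: 86 − 20·log₁₀(43.0/3.6) = 86 − 21.54 = 64.46 dB.
Σ 10^(L/10) = 2.881e+07 → L_total = 10·log₁₀(2.881e+07) = 74.59 dB.

74.6 dB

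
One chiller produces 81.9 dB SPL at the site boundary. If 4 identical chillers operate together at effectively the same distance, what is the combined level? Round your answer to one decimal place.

N identical incoherent sources raise the level by 10·log₁₀ N.
L_total = 81.9 + 10·log₁₀(4) = 81.9 + 6.021 = 87.92 dB SPL.

87.9 dB SPL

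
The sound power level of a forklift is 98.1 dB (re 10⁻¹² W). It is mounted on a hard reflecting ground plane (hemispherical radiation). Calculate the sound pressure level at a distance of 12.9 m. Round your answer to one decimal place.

67.9 dB

L_p = L_w − 10·log₁₀(2π·r²) with r = 12.9 m.
2π·r² = 1046 m², 10·log₁₀ of that is 30.194 dB.
L_p = 98.1 − 30.194 = 67.91 dB.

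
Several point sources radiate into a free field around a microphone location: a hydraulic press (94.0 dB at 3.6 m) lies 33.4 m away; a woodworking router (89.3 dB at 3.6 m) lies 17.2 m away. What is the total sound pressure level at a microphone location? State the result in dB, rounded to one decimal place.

78.2 dB

Apply inverse-square spreading to bring every level to the receiver, then sum 10^(L/10).
hydraulic press: 94.0 − 20·log₁₀(33.4/3.6) = 94.0 − 19.35 = 74.65 dB.
woodworking router: 89.3 − 20·log₁₀(17.2/3.6) = 89.3 − 13.58 = 75.72 dB.
Σ 10^(L/10) = 6.647e+07 → L_total = 10·log₁₀(6.647e+07) = 78.23 dB.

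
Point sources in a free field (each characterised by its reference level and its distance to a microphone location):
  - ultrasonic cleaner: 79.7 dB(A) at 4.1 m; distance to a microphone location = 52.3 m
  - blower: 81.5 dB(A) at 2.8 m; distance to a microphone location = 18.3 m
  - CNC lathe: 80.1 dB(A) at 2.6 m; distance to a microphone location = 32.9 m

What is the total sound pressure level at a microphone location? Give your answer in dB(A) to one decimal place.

66.6 dB(A)

Propagate each source to the receiver with L = L_ref − 20·log₁₀(r/r_ref), then add intensities.
ultrasonic cleaner: 79.7 − 20·log₁₀(52.3/4.1) = 79.7 − 22.11 = 57.59 dB(A).
blower: 81.5 − 20·log₁₀(18.3/2.8) = 81.5 − 16.31 = 65.19 dB(A).
CNC lathe: 80.1 − 20·log₁₀(32.9/2.6) = 80.1 − 22.04 = 58.06 dB(A).
Σ 10^(L/10) = 4.519e+06 → L_total = 10·log₁₀(4.519e+06) = 66.55 dB(A).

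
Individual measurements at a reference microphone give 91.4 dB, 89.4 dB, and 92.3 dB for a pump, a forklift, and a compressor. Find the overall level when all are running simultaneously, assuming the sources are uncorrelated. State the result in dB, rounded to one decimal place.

96.0 dB

For uncorrelated sources the intensities add, so convert each level to linear form, sum, and take 10·log₁₀ of the total.
Σ 10^(L/10) = 10^(91.4/10) + 10^(89.4/10) + 10^(92.3/10) = 3.950e+09.
L_total = 10·log₁₀(3.950e+09) = 95.97 dB.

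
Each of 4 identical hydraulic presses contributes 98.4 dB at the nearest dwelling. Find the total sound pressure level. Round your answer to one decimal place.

N identical incoherent sources raise the level by 10·log₁₀ N.
L_total = 98.4 + 10·log₁₀(4) = 98.4 + 6.021 = 104.42 dB.

104.4 dB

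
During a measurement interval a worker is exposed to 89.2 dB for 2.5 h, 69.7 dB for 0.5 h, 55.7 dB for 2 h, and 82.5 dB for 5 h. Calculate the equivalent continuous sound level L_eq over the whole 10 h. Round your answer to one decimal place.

84.7 dB

L_eq = 10·log₁₀[(1/T)·Σ tᵢ·10^(Lᵢ/10)] with T = 10 h.
Σ tᵢ·10^(Lᵢ/10) = 2.5·10^(89.2/10) + 0.5·10^(69.7/10) + 2·10^(55.7/10) + 5·10^(82.5/10) = 2.974e+09.
L_eq = 10·log₁₀(2.974e+09/10) = 84.73 dB.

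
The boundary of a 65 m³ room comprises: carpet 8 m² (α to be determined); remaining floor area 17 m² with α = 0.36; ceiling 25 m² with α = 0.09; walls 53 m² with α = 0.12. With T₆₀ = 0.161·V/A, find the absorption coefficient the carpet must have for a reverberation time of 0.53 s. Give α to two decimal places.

0.63

A = 0.161·V/T₆₀ = 0.161·65/0.53 = 19.75 m² sabins.
Absorption from the other surfaces = 17·0.36 + 25·0.09 + 53·0.12 = 14.73 m², so the carpet must supply 5.02 m² over 8 m².
α = 5.02/8 = 0.627.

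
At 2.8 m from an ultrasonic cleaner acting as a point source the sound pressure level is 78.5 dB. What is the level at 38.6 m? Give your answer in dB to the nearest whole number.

56 dB

For a point source, L₂ = L₁ − 20·log₁₀(r₂/r₁).
L₂ = 78.5 − 20·log₁₀(38.6/2.8) = 78.5 − 22.789 = 55.71 dB.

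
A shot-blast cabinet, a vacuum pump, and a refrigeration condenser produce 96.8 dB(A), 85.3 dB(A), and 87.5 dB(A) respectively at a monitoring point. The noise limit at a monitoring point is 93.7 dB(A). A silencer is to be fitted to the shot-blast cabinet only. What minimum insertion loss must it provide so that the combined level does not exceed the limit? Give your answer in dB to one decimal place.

5.2 dB

The untreated sources together contribute 10^(85.3/10) + 10^(87.5/10) = 9.012e+08, i.e. 89.55 dB(A).
The limit corresponds to 10^(93.7/10) = 2.344e+09; subtracting the fixed part leaves 1.443e+09 for the shot-blast cabinet, i.e. 91.59 dB(A).
So the shot-blast cabinet must be reduced from 96.8 to 91.59 dB(A): IL = 5.21 dB.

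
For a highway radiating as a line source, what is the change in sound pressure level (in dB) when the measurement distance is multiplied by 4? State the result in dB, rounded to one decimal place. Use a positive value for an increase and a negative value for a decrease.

Line-source spreading: ΔL = −10·log₁₀(r₂/r₁).
ΔL = −10·log₁₀(4) = -6.02 dB.

-6.0 dB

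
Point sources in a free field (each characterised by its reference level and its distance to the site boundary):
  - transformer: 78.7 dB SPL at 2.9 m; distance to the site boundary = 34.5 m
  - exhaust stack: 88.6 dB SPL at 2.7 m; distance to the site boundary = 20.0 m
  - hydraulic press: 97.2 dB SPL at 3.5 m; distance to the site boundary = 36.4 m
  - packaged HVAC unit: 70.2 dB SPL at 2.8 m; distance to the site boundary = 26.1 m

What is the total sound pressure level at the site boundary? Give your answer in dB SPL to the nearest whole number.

Propagate each source to the receiver with L = L_ref − 20·log₁₀(r/r_ref), then add intensities.
transformer: 78.7 − 20·log₁₀(34.5/2.9) = 78.7 − 21.51 = 57.19 dB SPL.
exhaust stack: 88.6 − 20·log₁₀(20.0/2.7) = 88.6 − 17.39 = 71.21 dB SPL.
hydraulic press: 97.2 − 20·log₁₀(36.4/3.5) = 97.2 − 20.34 = 76.86 dB SPL.
packaged HVAC unit: 70.2 − 20·log₁₀(26.1/2.8) = 70.2 − 19.39 = 50.81 dB SPL.
Σ 10^(L/10) = 6.237e+07 → L_total = 10·log₁₀(6.237e+07) = 77.95 dB SPL.

78 dB SPL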